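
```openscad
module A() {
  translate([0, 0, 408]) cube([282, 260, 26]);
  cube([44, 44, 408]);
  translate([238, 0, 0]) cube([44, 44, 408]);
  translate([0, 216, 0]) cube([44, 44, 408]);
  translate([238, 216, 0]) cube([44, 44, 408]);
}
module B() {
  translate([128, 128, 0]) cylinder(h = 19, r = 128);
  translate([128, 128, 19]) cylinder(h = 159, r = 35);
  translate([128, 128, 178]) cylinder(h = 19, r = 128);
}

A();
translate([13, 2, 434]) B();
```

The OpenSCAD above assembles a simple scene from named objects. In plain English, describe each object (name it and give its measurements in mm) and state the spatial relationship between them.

A is a four-legged stool. The seat is a 282×260×26 mm slab whose top surface is at z = 434 mm; four square legs, each 44×44 mm in cross-section, run from the floor (z = 0) to the underside of the seat, each flush with a corner of the seat.

B is a spool: two coaxial disc flanges of radius 128 mm and thickness 19 mm, joined by a core cylinder of radius 35 mm and height 159 mm. The lower flange rests on z = 0 and the three cylinders share a vertical axis.

The spool is on top of the stool, centred.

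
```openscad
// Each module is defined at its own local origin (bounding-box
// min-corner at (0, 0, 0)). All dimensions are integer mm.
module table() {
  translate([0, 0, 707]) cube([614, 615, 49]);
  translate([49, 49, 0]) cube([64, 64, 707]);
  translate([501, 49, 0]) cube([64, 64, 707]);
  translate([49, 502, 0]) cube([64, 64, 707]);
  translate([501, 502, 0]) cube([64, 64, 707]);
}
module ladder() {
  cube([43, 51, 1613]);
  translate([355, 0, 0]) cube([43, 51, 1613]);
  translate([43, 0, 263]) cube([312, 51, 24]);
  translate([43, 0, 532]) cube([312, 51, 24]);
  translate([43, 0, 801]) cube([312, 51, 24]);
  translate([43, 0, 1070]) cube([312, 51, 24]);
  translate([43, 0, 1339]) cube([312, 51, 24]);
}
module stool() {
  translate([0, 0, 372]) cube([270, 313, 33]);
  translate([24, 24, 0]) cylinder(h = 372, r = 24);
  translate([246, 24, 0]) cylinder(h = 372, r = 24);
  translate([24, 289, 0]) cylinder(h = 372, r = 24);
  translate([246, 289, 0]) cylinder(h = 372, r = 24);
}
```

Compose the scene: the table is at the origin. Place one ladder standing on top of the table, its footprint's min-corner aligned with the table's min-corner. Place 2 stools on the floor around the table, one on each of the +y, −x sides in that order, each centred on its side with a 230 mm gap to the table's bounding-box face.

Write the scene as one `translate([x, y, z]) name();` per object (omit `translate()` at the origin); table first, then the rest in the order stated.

table();
translate([0, 0, 756]) ladder();
translate([172, 845, 0]) stool();
translate([-500, 151, 0]) stool();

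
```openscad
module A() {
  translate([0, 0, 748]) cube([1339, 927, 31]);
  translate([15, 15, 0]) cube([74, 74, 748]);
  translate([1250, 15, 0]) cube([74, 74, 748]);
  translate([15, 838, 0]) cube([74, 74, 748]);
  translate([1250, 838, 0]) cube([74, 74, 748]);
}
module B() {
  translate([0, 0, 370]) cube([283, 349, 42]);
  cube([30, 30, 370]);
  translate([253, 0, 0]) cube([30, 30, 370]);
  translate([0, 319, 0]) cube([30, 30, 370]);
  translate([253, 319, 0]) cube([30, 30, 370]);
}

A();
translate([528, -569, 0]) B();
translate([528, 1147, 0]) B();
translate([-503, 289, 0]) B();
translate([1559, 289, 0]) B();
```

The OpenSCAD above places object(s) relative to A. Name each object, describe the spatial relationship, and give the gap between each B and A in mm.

A is a table. B is a stool. Four stools sit around the table at the −y, +y, −x, +x sides. The gap between each stool and the table is 220 mm.

Each stool's nearest face is 220 mm from the table's bounding box.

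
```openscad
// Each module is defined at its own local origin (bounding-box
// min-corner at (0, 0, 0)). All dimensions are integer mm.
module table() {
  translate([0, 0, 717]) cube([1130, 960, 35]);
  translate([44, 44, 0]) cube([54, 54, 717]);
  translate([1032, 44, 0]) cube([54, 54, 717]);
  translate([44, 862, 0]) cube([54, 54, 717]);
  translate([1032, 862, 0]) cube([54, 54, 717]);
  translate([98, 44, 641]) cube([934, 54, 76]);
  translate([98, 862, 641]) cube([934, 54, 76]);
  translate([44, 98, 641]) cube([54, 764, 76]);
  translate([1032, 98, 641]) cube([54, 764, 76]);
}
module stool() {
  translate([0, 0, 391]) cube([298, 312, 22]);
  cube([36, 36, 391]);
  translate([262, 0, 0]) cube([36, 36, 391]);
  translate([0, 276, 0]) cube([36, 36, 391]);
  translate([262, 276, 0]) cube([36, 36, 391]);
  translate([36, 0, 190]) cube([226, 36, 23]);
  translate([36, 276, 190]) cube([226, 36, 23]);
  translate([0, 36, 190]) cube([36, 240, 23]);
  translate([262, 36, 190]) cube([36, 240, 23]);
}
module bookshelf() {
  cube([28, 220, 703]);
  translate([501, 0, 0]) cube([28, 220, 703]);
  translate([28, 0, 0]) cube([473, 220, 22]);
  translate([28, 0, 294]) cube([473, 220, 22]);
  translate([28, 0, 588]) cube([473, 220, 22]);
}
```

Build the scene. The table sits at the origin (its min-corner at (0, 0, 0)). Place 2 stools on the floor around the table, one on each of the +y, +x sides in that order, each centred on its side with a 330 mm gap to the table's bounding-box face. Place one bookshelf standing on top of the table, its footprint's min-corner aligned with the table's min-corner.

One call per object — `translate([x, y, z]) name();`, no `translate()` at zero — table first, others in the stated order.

table();
translate([416, 1290, 0]) stool();
translate([1460, 324, 0]) stool();
translate([0, 0, 752]) bookshelf();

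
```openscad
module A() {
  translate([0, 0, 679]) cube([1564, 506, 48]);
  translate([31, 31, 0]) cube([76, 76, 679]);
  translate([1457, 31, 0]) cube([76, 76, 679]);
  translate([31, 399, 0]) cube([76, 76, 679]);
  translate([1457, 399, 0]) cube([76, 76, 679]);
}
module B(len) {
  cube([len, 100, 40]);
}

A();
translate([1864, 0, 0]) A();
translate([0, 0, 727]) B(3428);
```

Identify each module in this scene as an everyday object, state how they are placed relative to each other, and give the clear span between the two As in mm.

Second table starts at x = 1864; first ends at x = 1564; clear span = 1864 − 1564 = 300 mm.

A is a table. B is a beam. A beam spans the tops of two tables. The clear span between the two tables is 300 mm.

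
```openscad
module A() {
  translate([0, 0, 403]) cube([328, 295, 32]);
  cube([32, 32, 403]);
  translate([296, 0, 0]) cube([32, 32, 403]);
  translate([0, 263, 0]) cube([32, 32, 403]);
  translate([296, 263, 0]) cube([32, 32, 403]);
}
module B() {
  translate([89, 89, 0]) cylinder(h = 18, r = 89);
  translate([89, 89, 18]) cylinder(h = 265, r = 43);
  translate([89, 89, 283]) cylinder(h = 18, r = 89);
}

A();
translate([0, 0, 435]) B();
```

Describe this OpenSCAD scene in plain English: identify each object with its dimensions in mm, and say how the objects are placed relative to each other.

A is a simple wooden stool: a rectangular seat 328 mm (x) by 295 mm (y), 32 mm thick, top face at z = 435 mm, on four square legs, each 32×32 mm in cross-section. The legs rest on z = 0, each flush with a corner of the seat.

B is a spool: two coaxial disc flanges of radius 89 mm and thickness 18 mm, joined by a core cylinder of radius 43 mm and height 265 mm. The lower flange rests on z = 0 and the three cylinders share a vertical axis.

The spool is on top of the stool.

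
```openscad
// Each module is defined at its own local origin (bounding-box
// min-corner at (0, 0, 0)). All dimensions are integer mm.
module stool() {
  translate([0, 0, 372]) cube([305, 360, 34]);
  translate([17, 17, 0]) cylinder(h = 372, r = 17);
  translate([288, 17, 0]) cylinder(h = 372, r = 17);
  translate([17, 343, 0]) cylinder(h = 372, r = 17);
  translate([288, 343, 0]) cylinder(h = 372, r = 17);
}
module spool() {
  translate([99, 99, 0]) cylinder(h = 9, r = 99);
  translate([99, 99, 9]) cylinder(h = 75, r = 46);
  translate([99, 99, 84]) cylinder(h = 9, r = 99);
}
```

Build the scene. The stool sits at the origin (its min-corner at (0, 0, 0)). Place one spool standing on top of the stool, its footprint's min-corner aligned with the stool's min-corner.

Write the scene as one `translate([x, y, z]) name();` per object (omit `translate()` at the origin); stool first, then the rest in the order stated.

stool();
translate([0, 0, 406]) spool();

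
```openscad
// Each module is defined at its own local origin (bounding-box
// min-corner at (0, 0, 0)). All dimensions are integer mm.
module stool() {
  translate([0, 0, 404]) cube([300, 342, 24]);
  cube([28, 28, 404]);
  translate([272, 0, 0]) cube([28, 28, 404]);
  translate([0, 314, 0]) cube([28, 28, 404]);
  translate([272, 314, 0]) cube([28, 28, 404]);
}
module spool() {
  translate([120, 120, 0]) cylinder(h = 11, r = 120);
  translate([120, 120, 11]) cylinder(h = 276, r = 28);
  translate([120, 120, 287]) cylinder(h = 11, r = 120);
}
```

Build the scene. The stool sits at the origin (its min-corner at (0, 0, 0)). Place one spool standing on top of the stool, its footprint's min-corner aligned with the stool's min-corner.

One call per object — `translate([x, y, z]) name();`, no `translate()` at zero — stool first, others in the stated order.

stool();
translate([0, 0, 428]) spool();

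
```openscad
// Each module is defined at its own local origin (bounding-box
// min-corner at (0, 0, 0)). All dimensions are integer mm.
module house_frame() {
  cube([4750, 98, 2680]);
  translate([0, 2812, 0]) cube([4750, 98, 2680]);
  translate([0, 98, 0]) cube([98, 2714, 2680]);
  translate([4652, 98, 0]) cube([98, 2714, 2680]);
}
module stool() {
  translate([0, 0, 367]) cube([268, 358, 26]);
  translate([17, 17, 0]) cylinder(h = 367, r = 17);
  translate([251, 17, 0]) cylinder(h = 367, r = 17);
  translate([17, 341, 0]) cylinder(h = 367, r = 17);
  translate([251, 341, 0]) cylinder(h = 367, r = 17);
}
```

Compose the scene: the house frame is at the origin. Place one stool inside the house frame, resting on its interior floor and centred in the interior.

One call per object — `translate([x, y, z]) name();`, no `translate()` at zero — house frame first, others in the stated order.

house_frame();
translate([2241, 1276, 0]) stool();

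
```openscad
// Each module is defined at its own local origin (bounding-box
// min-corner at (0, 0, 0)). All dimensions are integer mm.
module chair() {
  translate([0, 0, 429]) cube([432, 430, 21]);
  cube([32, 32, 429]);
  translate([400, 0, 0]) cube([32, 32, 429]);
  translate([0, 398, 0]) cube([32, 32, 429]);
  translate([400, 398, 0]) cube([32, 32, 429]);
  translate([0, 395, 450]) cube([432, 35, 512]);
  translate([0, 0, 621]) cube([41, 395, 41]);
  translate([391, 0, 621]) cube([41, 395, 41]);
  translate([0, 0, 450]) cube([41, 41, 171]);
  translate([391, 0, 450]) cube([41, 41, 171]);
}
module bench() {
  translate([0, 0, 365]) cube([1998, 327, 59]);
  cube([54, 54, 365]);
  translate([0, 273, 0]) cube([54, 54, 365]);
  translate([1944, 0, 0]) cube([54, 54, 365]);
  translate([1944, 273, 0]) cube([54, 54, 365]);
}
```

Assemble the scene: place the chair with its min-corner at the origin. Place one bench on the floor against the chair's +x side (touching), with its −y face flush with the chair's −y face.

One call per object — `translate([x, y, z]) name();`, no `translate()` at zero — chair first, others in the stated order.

chair();
translate([432, 0, 0]) bench();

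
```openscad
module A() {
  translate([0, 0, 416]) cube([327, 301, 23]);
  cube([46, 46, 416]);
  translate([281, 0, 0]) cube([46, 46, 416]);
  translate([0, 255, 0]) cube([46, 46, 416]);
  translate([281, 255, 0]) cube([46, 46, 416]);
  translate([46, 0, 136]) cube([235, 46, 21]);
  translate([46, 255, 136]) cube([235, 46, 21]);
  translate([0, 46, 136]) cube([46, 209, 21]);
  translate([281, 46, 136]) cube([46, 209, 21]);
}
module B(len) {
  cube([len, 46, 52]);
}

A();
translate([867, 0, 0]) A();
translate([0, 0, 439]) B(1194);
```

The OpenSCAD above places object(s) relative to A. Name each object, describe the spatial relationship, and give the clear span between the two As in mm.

Second stool starts at x = 867; first ends at x = 327; clear span = 867 − 327 = 540 mm.

A is a stool. B is a beam. A beam spans the tops of two stools. The clear span between the two stools is 540 mm.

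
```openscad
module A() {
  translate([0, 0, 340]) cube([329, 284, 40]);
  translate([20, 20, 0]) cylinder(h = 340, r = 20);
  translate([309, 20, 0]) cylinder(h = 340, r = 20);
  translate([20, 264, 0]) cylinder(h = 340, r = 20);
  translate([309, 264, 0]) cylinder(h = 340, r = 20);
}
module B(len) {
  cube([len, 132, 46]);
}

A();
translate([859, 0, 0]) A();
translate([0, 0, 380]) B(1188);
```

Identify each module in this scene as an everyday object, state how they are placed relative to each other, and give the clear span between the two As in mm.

A is a stool. B is a beam. A beam spans the tops of two stools. The clear span between the two stools is 530 mm.

Second stool starts at x = 859; first ends at x = 329; clear span = 859 − 329 = 530 mm.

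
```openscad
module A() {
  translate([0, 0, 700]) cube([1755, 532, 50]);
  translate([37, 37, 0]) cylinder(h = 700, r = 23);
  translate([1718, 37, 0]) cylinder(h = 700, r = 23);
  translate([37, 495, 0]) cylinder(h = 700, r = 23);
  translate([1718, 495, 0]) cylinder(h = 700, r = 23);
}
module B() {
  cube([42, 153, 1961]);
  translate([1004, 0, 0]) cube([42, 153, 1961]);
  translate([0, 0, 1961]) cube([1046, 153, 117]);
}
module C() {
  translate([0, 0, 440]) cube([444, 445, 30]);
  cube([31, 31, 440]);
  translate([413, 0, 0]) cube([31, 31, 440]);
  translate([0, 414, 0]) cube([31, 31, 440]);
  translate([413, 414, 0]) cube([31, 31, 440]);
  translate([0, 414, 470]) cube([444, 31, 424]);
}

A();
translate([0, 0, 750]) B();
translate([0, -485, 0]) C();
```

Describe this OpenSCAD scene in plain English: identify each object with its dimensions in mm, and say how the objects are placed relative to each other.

A is a table with a 1755×532 mm rectangular top, 50 mm thick, top surface at z = 750 mm, supported by four round legs of 46 mm diameter, each leg's bounding box inset 14 mm from the nearest pair of top edges, running from the floor.

B is a rectangular door frame: two vertical jambs of 42×153 mm section, 1961 mm tall, with a clear opening 962 mm wide between their inner faces. A header 117 mm tall and 153 mm deep lies on top of the jambs and spans the full outside width.

C is a chair: 444×445 mm seat, 30 mm thick, top at z = 470 mm, on four 31 mm square corner legs flush with the seat edges. A 31 mm thick backrest slab spans the full seat width, extending 424 mm above the seat top, its back face flush with the seat's +y edge.

The door frame is on top of the table. The chair is on the floor beside the table on its −y side.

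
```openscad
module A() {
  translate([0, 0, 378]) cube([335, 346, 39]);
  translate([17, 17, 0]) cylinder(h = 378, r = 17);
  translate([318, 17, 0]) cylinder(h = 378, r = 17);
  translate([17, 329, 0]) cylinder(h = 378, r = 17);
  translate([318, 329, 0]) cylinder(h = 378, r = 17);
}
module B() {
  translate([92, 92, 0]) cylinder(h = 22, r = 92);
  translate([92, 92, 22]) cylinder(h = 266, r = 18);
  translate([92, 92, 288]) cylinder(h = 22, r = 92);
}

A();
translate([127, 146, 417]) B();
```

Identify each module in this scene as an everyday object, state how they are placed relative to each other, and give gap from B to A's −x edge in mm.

The spool's min-x is at 127; the stool's min-x is 0; gap = 127 mm.

A is a stool. B is a spool. The spool is on top of the stool. The gap from the spool to the stool's −x edge is 127 mm.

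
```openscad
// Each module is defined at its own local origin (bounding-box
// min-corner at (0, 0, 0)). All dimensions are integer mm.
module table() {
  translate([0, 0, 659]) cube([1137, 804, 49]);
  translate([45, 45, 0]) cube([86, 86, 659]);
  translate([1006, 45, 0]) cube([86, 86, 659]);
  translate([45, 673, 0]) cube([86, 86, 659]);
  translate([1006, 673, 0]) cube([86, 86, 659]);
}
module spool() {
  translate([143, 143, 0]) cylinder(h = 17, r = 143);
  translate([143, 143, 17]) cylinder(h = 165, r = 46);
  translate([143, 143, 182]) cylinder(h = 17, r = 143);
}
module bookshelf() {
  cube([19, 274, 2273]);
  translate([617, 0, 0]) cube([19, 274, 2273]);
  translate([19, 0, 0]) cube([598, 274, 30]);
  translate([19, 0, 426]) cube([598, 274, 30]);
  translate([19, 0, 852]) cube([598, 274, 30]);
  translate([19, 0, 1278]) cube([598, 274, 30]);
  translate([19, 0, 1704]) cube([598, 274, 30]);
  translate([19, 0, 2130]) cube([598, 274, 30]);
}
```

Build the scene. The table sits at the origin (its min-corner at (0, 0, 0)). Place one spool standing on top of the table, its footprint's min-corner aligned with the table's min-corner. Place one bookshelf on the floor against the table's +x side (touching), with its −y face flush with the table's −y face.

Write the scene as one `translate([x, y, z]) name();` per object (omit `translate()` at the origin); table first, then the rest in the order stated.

table();
translate([0, 0, 708]) spool();
translate([1137, 0, 0]) bookshelf();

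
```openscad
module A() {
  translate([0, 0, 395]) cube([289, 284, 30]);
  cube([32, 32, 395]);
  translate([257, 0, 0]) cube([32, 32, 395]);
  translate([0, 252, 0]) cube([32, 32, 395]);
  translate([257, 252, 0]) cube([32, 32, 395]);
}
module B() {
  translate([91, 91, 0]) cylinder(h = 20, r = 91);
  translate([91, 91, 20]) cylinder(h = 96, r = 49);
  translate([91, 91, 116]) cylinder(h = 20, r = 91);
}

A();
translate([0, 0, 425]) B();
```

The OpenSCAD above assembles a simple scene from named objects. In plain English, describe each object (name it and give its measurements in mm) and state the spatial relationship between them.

A is a four-legged stool. The seat is a 289×284×30 mm slab whose top surface is at z = 425 mm; four square legs, each 32×32 mm in cross-section, run from the floor (z = 0) to the underside of the seat, each flush with a corner of the seat.

B is a spool: two coaxial disc flanges of radius 91 mm and thickness 20 mm, joined by a core cylinder of radius 49 mm and height 96 mm. The lower flange rests on z = 0 and the three cylinders share a vertical axis.

The spool is on top of the stool.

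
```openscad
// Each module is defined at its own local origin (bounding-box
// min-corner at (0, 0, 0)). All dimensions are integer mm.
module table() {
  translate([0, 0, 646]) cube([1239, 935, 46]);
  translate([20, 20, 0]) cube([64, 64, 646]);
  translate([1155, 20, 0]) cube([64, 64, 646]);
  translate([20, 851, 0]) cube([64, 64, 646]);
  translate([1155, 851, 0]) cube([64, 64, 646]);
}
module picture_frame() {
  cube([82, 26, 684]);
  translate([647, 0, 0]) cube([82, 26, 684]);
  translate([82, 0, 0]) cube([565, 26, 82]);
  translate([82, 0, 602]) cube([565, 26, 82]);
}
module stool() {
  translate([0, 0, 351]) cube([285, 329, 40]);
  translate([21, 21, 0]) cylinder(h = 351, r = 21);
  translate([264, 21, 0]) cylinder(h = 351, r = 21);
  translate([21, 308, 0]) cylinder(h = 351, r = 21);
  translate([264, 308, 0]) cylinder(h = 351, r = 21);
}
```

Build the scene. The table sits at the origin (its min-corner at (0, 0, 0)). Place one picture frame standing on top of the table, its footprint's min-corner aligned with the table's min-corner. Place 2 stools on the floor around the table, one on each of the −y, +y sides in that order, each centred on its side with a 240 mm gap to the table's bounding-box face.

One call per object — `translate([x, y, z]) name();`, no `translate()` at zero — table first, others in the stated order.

table();
translate([0, 0, 692]) picture_frame();
translate([477, -569, 0]) stool();
translate([477, 1175, 0]) stool();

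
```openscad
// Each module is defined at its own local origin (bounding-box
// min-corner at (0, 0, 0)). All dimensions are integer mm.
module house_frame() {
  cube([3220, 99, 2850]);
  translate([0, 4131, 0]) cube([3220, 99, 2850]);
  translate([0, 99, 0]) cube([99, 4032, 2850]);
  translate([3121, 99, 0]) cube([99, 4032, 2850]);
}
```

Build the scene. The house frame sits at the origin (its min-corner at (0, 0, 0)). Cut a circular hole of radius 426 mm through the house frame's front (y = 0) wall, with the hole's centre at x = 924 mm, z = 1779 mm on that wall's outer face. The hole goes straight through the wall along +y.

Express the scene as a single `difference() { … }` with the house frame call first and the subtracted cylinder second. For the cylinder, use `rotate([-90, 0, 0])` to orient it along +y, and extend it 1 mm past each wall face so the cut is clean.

difference() {
  house_frame();
  translate([924, -1, 1779]) rotate([-90, 0, 0]) cylinder(h = 101, r = 426);
}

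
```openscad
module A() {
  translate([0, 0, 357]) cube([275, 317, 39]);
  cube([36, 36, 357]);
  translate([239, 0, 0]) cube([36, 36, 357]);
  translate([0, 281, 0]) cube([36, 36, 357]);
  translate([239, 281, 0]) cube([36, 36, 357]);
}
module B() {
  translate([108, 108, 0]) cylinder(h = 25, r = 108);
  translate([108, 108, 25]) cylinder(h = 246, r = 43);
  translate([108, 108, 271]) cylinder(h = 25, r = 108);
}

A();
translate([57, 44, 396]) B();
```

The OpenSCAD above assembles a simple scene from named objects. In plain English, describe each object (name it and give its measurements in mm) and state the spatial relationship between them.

A is a simple wooden stool: a rectangular seat 275 mm (x) by 317 mm (y), 39 mm thick, top face at z = 396 mm, on four square legs, each 36×36 mm in cross-section. The legs rest on z = 0, each flush with a corner of the seat.

B is a spool: two coaxial disc flanges of radius 108 mm and thickness 25 mm, joined by a core cylinder of radius 43 mm and height 246 mm. The lower flange rests on z = 0 and the three cylinders share a vertical axis.

The spool is on top of the stool.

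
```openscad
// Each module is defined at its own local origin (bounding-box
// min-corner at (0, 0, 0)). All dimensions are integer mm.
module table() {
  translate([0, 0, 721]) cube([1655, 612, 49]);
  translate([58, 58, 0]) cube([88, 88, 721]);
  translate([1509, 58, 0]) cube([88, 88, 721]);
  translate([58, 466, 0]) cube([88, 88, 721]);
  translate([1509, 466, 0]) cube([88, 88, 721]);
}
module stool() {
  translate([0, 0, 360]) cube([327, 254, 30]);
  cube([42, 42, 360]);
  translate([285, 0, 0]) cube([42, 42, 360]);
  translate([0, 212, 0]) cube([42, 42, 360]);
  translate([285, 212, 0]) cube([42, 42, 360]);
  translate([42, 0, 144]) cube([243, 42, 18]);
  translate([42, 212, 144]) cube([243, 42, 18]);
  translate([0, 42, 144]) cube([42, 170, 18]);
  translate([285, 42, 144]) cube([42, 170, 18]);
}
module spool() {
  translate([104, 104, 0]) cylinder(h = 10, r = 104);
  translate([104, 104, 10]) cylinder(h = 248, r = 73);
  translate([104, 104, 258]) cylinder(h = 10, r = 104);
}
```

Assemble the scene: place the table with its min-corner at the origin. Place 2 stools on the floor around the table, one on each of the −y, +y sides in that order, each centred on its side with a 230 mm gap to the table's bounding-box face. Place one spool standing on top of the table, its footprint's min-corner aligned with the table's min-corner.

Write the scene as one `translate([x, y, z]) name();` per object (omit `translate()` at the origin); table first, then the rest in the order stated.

table();
translate([664, -484, 0]) stool();
translate([664, 842, 0]) stool();
translate([0, 0, 770]) spool();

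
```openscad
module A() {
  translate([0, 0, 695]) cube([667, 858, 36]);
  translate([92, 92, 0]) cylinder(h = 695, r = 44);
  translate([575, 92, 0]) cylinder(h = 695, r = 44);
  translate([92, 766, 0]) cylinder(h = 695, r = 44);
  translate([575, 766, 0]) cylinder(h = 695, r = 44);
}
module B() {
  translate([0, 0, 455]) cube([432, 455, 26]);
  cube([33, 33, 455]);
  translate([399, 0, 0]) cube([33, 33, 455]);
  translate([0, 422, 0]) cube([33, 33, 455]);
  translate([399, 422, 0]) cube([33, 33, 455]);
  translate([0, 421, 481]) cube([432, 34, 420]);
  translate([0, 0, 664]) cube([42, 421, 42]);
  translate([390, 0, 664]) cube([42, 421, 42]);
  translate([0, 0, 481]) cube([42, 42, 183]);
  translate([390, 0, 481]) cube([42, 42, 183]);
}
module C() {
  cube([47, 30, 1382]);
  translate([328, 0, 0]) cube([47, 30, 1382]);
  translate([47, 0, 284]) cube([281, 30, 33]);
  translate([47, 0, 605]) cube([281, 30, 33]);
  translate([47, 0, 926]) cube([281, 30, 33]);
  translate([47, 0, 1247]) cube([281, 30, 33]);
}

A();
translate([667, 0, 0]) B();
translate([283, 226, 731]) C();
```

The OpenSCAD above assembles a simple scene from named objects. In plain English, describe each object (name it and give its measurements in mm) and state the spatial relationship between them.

A is a table: top 667 mm (x) × 858 mm (y), 36 mm thick, upper face at z = 731 mm, on four round legs of 88 mm diameter, each leg's bounding box inset 48 mm from the nearest pair of top edges, running from z = 0 to the bottom of the top.

B is a chair: 432×455 mm seat, 26 mm thick, top at z = 481 mm, on four 33 mm square corner legs flush with the seat edges. A 34 mm thick backrest slab spans the full seat width, extending 420 mm above the seat top, its back face flush with the seat's +y edge. Two armrests of 42×42 mm section run along each side from the seat's front edge to the front of the backrest, top faces 225 mm above the seat top and outer faces flush with the seat's x-edges; a 42×42 mm post under the front of each armrest stands on the seat at the front corner.

C is a wooden ladder with two side rails of 47×30 mm section and 1382 mm height, set 375 mm apart overall. Between them run 4 rectangular rungs (30 mm deep, 33 mm thick), front faces flush with the rails' −y face. The bottom of the first rung is 284 mm above the floor and each subsequent rung is 321 mm higher than the one below.

The chair is against the table's +x side, with their −y faces flush. The ladder is on top of the table.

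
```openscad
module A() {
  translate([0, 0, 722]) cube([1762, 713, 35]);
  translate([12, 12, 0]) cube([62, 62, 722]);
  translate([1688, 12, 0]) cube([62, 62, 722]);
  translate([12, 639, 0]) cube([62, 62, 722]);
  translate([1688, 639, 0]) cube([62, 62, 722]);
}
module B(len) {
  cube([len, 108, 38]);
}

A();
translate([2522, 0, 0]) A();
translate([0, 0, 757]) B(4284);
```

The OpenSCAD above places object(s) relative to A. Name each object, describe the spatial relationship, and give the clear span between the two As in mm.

A is a table. B is a beam. A beam spans the tops of two tables. The clear span between the two tables is 760 mm.

Second table starts at x = 2522; first ends at x = 1762; clear span = 2522 − 1762 = 760 mm.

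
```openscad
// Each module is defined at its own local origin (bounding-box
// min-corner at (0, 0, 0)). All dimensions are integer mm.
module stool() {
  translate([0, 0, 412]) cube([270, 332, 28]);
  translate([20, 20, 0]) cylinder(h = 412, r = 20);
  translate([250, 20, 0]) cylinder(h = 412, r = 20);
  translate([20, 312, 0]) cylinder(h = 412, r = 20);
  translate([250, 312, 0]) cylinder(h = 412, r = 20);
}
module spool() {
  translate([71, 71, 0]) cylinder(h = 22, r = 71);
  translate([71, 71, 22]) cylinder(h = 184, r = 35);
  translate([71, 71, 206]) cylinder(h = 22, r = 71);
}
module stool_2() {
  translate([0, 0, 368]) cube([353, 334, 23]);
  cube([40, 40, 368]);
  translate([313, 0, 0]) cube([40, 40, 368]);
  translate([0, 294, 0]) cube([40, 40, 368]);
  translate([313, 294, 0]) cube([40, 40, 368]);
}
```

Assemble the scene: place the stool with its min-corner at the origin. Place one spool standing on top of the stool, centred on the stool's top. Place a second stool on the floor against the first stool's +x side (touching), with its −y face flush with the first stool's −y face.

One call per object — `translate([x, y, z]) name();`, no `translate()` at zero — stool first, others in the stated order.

stool();
translate([64, 95, 440]) spool();
translate([270, 0, 0]) stool_2();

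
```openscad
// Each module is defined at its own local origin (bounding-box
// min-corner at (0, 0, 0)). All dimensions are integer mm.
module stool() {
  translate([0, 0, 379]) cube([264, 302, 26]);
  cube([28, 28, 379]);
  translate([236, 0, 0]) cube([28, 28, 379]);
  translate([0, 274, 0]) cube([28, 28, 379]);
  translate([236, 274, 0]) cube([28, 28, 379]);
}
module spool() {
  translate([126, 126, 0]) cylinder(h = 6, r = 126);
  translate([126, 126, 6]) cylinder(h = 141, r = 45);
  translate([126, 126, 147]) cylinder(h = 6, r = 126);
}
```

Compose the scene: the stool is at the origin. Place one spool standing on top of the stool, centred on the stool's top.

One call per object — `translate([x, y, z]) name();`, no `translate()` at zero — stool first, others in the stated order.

stool();
translate([6, 25, 405]) spool();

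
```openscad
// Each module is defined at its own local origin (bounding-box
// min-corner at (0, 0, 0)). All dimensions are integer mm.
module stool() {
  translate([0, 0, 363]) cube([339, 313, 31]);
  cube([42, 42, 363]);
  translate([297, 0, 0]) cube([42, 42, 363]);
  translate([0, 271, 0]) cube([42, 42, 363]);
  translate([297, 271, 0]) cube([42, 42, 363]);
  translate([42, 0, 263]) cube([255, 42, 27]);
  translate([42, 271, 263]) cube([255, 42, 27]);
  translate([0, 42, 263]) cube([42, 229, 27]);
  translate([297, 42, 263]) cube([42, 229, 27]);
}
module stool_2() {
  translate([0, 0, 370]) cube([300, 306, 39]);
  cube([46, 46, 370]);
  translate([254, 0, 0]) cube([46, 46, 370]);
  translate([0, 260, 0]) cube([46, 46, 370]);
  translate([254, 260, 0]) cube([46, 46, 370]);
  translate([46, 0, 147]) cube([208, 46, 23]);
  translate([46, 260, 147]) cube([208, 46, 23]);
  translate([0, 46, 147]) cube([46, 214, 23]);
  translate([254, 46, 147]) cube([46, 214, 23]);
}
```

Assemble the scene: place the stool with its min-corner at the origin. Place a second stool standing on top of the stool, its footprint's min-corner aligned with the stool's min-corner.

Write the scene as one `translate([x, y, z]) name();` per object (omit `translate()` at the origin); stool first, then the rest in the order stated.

stool();
translate([0, 0, 394]) stool_2();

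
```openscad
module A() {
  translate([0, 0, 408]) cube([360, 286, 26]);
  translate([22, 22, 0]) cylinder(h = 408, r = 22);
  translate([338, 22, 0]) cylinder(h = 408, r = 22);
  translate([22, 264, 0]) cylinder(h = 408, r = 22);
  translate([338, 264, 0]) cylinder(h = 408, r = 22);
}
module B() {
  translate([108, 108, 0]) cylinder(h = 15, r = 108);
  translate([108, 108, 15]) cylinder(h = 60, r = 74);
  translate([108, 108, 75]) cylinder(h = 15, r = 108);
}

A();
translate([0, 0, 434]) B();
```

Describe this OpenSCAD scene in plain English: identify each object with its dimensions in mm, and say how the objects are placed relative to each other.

A is a four-legged stool. The seat is a 360×286×26 mm slab whose top surface is at z = 434 mm; four round legs, each 44 mm in diameter, run from the floor (z = 0) to the underside of the seat, each leg's axis is inset half a diameter from the nearest pair of seat edges (so the leg's bounding box is flush with the corner).

B is a spool: two coaxial disc flanges of radius 108 mm and thickness 15 mm, joined by a core cylinder of radius 74 mm and height 60 mm. The lower flange rests on z = 0 and the three cylinders share a vertical axis.

The spool is on top of the stool.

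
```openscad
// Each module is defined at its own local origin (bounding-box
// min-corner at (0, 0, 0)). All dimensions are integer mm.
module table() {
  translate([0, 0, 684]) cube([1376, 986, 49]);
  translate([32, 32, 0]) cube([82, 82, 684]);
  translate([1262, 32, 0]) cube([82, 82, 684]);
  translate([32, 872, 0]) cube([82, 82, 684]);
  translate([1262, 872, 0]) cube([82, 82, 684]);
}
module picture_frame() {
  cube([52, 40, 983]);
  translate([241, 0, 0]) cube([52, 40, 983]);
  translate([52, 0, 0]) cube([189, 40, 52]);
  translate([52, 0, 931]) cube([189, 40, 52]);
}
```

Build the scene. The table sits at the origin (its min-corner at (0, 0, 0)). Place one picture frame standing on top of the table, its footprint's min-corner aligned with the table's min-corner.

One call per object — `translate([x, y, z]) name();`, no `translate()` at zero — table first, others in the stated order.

table();
translate([0, 0, 733]) picture_frame();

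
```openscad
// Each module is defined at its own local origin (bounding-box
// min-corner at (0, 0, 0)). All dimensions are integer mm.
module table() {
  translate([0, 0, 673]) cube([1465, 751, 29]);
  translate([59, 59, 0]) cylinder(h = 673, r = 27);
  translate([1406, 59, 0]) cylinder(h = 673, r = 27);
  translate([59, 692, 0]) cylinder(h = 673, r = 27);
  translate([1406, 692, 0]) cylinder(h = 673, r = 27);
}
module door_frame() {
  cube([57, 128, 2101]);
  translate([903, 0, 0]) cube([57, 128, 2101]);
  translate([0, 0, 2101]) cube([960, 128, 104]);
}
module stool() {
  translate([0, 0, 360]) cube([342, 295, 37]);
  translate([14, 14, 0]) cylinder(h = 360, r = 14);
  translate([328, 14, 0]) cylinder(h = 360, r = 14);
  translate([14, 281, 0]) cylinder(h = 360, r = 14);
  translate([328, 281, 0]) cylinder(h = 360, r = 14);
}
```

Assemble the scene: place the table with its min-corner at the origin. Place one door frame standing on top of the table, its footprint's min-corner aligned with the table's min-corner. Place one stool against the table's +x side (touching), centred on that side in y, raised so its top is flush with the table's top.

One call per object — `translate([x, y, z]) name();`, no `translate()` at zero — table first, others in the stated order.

table();
translate([0, 0, 702]) door_frame();
translate([1465, 228, 305]) stool();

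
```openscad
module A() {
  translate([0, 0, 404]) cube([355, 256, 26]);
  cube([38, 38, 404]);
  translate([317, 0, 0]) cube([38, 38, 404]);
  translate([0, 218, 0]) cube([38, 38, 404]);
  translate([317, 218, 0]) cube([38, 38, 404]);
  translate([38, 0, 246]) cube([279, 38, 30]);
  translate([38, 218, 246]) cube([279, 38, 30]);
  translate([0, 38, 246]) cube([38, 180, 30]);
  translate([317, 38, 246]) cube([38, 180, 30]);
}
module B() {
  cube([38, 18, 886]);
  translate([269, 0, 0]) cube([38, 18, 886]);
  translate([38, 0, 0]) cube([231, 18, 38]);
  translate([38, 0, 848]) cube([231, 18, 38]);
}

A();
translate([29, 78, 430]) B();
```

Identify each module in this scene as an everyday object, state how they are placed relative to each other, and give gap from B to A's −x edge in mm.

A is a stool. B is a picture frame. The picture frame is on top of the stool. The gap from the picture frame to the stool's −x edge is 29 mm.

The picture frame's min-x is at 29; the stool's min-x is 0; gap = 29 mm.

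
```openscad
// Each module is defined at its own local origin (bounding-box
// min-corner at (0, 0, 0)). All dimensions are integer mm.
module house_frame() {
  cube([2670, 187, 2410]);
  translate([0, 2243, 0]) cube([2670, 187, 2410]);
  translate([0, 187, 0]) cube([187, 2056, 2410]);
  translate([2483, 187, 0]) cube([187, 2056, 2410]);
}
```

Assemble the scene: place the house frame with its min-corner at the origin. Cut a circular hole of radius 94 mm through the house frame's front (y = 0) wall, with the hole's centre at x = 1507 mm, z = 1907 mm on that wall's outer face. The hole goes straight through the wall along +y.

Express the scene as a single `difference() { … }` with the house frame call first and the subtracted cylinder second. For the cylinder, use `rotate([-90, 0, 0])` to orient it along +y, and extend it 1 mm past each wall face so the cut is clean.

difference() {
  house_frame();
  translate([1507, -1, 1907]) rotate([-90, 0, 0]) cylinder(h = 189, r = 94);
}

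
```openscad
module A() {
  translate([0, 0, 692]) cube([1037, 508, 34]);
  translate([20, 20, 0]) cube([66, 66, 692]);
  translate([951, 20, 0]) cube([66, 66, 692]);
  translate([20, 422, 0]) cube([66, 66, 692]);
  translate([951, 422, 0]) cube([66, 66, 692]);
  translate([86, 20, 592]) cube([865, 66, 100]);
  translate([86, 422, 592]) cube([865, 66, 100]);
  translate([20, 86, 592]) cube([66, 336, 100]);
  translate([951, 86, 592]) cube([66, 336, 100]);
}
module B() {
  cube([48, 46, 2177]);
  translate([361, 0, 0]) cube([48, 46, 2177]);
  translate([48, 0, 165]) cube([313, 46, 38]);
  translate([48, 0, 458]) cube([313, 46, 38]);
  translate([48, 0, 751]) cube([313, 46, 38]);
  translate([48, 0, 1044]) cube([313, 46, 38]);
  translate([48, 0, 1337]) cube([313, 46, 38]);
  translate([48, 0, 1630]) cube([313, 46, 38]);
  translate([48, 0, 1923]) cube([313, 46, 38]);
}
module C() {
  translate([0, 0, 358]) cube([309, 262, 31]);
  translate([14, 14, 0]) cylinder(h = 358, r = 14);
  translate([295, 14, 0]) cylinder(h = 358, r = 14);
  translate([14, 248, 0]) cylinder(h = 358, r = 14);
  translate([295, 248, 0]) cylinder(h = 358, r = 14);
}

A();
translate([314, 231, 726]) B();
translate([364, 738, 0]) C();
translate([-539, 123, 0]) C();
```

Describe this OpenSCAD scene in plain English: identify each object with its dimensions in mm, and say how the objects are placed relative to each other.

A is a rectangular dining table. The top is 1037×508×34 mm with its upper surface at z = 726 mm. It stands on four 66×66 mm square legs, each inset 20 mm from the nearest pair of top edges, running from the floor to the underside of the top. Four apron rails, 66 mm thick and 100 mm tall, run between adjacent legs with their top edges flush with the underside of the top and their outer faces flush with the legs' outer faces.

B is a straight ladder. Two 48×46 mm vertical rails, 2177 mm tall, stand 409 mm apart (outside-to-outside) with their front faces coplanar on the −y side. 7 rungs, each 46 mm deep and 38 mm tall, span between the inner faces of the rails, front faces flush with the rails. The lowest rung's underside is at z = 165 mm and rungs are spaced 293 mm apart (underside to underside).

C is a four-legged stool. The seat is 309×262 mm, 31 mm thick, top at z = 389 mm. It stands on four round legs, each 28 mm in diameter, from z = 0 to the seat underside, each leg's axis is inset half a diameter from the nearest pair of seat edges (so the leg's bounding box is flush with the corner).

The ladder is on top of the table, centred. Two stools sit around the table at the +y, −x sides.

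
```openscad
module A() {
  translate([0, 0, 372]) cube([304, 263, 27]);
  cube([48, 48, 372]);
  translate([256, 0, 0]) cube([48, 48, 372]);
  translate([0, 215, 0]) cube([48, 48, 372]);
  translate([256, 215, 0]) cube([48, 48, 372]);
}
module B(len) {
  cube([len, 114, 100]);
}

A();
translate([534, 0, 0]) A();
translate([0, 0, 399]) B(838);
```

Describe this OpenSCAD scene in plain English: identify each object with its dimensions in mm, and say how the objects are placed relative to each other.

A is a simple wooden stool: a rectangular seat 304 mm (x) by 263 mm (y), 27 mm thick, top face at z = 399 mm, on four square legs, each 48×48 mm in cross-section. The legs rest on z = 0, each flush with a corner of the seat.

B is a rectangular beam 838 mm long (x), 114 mm deep (y), 100 mm thick (z).

The beam spans the tops of two stools placed 230 mm apart, resting at z = 399 mm.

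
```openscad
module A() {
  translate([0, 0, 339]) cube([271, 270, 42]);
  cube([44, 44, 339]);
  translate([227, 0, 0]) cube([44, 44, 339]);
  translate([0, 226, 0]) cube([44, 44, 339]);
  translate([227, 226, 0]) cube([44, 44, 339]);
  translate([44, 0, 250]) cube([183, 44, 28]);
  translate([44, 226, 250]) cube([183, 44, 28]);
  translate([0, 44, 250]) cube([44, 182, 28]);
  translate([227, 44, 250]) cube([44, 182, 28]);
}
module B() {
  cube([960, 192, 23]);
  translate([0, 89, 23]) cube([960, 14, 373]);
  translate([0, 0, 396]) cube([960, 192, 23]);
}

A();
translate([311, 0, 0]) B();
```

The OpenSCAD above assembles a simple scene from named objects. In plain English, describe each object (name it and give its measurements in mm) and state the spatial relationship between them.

A is a four-legged stool. The seat is 271×270 mm, 42 mm thick, top at z = 381 mm. It stands on four square legs, each 44×44 mm in cross-section, from z = 0 to the seat underside, each flush with a corner of the seat. Four stretchers, 44 mm wide and 28 mm tall, connect adjacent legs with their undersides at z = 250 mm, each running between the inner faces of the legs it joins and aligned with the legs' outer faces on the other axis.

B is an I-beam lying along x, 960 mm long. Overall section height 419 mm. Two flanges 192 mm wide (y) and 23 mm thick, one on the floor and one at the top; a web 14 mm thick runs between them, centred on the flange width.

The I-beam is on the floor beside the stool on its +x side.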